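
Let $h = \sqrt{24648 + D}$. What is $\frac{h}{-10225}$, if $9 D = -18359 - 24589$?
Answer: $- \frac{2 \sqrt{4969}}{10225} \approx -0.013788$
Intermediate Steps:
$D = -4772$ ($D = \frac{-18359 - 24589}{9} = \frac{1}{9} \left(-42948\right) = -4772$)
$h = 2 \sqrt{4969}$ ($h = \sqrt{24648 - 4772} = \sqrt{19876} = 2 \sqrt{4969} \approx 140.98$)
$\frac{h}{-10225} = \frac{2 \sqrt{4969}}{-10225} = 2 \sqrt{4969} \left(- \frac{1}{10225}\right) = - \frac{2 \sqrt{4969}}{10225}$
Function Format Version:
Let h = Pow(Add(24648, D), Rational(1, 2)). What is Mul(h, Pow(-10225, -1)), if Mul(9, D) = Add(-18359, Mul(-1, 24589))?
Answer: Mul(Rational(-2, 10225), Pow(4969, Rational(1, 2))) ≈ -0.013788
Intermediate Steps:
D = -4772 (D = Mul(Rational(1, 9), Add(-18359, Mul(-1, 24589))) = Mul(Rational(1, 9), Add(-18359, -24589)) = Mul(Rational(1, 9), -42948) = -4772)
h = Mul(2, Pow(4969, Rational(1, 2))) (h = Pow(Add(24648, -4772), Rational(1, 2)) = Pow(19876, Rational(1, 2)) = Mul(2, Pow(4969, Rational(1, 2))) ≈ 140.98)
Mul(h, Pow(-10225, -1)) = Mul(Mul(2, Pow(4969, Rational(1, 2))), Pow(-10225, -1)) = Mul(Mul(2, Pow(4969, Rational(1, 2))), Rational(-1, 10225)) = Mul(Rational(-2, 10225), Pow(4969, Rational(1, 2)))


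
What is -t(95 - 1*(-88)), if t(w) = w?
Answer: -183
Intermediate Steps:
-t(95 - 1*(-88)) = -(95 - 1*(-88)) = -(95 + 88) = -1*183 = -183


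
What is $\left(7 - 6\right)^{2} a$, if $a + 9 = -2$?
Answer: $-11$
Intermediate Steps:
$a = -11$ ($a = -9 - 2 = -11$)
$\left(7 - 6\right)^{2} a = \left(7 - 6\right)^{2} \left(-11\right) = 1^{2} \left(-11\right) = 1 \left(-11\right) = -11$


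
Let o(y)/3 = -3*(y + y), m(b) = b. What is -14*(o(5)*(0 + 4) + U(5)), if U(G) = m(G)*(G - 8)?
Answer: 5250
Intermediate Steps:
o(y) = -18*y (o(y) = 3*(-3*(y + y)) = 3*(-6*y) = -18*y)
U(G) = G*(-8 + G) (U(G) = G*(G - 8) = G*(-8 + G))
-14*(o(5)*(0 + 4) + U(5)) = -14*((-18*5)*(0 + 4) + 5*(-8 + 5)) = -14*(-90*4 + 5*(-3)) = -14*(-360 - 15) = -14*(-375) = 5250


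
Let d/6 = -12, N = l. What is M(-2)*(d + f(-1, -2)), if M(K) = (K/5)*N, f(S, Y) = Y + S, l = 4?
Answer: 120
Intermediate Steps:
N = 4
f(S, Y) = S + Y
M(K) = 4*K/5 (M(K) = (K/5)*4 = 4*K/5)
d = -72 (d = 6*(-12) = -72)
M(-2)*(d + f(-1, -2)) = ((⅘)*(-2))*(-72 + (-1 - 2)) = -8*(-72 - 3)/5 = -8/5*(-75) = 120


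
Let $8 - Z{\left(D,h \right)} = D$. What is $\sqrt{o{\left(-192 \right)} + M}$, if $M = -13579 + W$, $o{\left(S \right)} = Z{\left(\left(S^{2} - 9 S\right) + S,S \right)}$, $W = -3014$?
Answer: $i \sqrt{54985} \approx 234.49 i$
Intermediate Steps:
$Z{\left(D,h \right)} = 8 - D$
$o{\left(S \right)} = 8 - S^{2} + 8 S$ ($o{\left(S \right)} = 8 - \left(\left(S^{2} - 9 S\right) + S\right) = 8 - \left(S^{2} - 8 S\right) = 8 - S^{2} + 8 S$)
$M = -16593$ ($M = -13579 - 3014 = -16593$)
$\sqrt{o{\left(-192 \right)} + M} = \sqrt{\left(8 - - 192 \left(-8 - 192\right)\right) - 16593} = \sqrt{\left(8 - \left(-192\right) \left(-200\right)\right) - 16593} = \sqrt{\left(8 - 38400\right) - 16593} = \sqrt{-38392 - 16593} = \sqrt{-54985} = i \sqrt{54985}$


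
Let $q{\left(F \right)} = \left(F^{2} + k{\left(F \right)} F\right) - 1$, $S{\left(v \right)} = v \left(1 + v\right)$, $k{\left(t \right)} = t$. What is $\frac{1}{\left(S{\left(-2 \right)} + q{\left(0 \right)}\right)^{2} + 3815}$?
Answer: $\frac{1}{3816} \approx 0.00026205$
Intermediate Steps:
$q{\left(F \right)} = -1 + 2 F^{2}$ ($q{\left(F \right)} = \left(F^{2} + F F\right) - 1 = \left(F^{2} + F^{2}\right) - 1 = 2 F^{2} - 1 = -1 + 2 F^{2}$)
$\frac{1}{\left(S{\left(-2 \right)} + q{\left(0 \right)}\right)^{2} + 3815} = \frac{1}{\left(- 2 \left(1 - 2\right) - \left(1 - 2 \cdot 0^{2}\right)\right)^{2} + 3815} = \frac{1}{\left(\left(-2\right) \left(-1\right) + \left(-1 + 2 \cdot 0\right)\right)^{2} + 3815} = \frac{1}{\left(2 + \left(-1 + 0\right)\right)^{2} + 3815} = \frac{1}{\left(2 - 1\right)^{2} + 3815} = \frac{1}{1^{2} + 3815} = \frac{1}{1 + 3815} = \frac{1}{3816}$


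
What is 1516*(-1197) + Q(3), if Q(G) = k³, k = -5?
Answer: -1814777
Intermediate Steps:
Q(G) = -125 (Q(G) = (-5)³ = -125)
1516*(-1197) + Q(3) = 1516*(-1197) - 125 = -1814652 - 125 = -1814777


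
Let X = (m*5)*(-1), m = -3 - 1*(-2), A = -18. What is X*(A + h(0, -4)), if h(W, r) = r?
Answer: -110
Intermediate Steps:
m = -1 (m = -3 + 2 = -1)
X = 5 (X = -1*5*(-1) = -5*(-1) = 5)
X*(A + h(0, -4)) = 5*(-18 - 4) = 5*(-22) = -110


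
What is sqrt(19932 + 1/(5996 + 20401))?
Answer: sqrt(1543183299665)/8799 ≈ 141.18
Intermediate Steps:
sqrt(19932 + 1/(5996 + 20401)) = sqrt(19932 + 1/26397) = sqrt(526145005/26397) = sqrt(1543183299665)/8799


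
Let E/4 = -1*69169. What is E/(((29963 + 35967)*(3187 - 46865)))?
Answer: 69169/719922635 ≈ 9.6078e-5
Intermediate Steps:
E = -276676 (E = 4*(-1*69169) = 4*(-69169) = -276676)
E/(((29963 + 35967)*(3187 - 46865))) = -276676*1/((3187 - 46865)*(29963 + 35967)) = -276676/(65930*(-43678)) = -276676/(-2879690540) = -276676*(-1/2879690540) = 69169/719922635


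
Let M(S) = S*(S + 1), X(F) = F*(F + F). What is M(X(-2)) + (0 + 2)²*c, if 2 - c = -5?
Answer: 100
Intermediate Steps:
c = 7 (c = 2 - 1*(-5) = 2 + 5 = 7)
X(F) = 2*F² (X(F) = F*(2*F) = 2*F²)
M(S) = S*(1 + S)
M(X(-2)) + (0 + 2)²*c = (2*(-2)²)*(1 + 2*(-2)²) + (0 + 2)²*7 = (2*4)*(1 + 2*4) + 2²*7 = 8*(1 + 8) + 4*7 = 8*9 + 28 = 72 + 28 = 100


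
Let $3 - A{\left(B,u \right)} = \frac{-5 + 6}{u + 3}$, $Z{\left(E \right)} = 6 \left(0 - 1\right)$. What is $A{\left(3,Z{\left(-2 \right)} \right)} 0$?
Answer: $0$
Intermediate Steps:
$Z{\left(E \right)} = -6$ ($Z{\left(E \right)} = 6 \left(-1\right) = -6$)
$A{\left(B,u \right)} = 3 - \frac{1}{3 + u}$ ($A{\left(B,u \right)} = 3 - \frac{-5 + 6}{u + 3} = 3 - 1 \frac{1}{3 + u} = 3 - \frac{1}{3 + u}$)
$A{\left(3,Z{\left(-2 \right)} \right)} 0 = \frac{8 + 3 \left(-6\right)}{3 - 6} \cdot 0 = \frac{8 - 18}{-3} \cdot 0 = \left(- \frac{1}{3}\right) \left(-10\right) 0 = \frac{10}{3} \cdot 0 = 0$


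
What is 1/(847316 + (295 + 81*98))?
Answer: 1/855549 ≈ 1.1688e-6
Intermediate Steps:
1/(847316 + (295 + 81*98)) = 1/(847316 + (295 + 7938)) = 1/(847316 + 8233) = 1/855549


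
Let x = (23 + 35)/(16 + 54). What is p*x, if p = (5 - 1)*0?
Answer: 0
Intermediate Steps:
x = 29/35 (x = 58/70 = 58*(1/70) = 29/35 ≈ 0.82857)
p = 0 (p = 4*0 = 0)
p*x = 0*(29/35) = 0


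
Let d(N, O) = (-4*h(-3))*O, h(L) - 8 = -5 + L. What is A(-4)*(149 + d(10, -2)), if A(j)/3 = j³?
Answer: -28608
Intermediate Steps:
h(L) = 3 + L (h(L) = 8 + (-5 + L) = 3 + L)
A(j) = 3*j³
d(N, O) = 0 (d(N, O) = (-4*(3 - 3))*O = (-4*0)*O = 0*O = 0)
A(-4)*(149 + d(10, -2)) = (3*(-4)³)*(149 + 0) = (3*(-64))*149 = -192*149 = -28608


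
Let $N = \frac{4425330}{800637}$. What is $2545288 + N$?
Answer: $\frac{679285391262}{266879} \approx 2.5453 \cdot 10^{6}$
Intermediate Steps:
$N = \frac{1475110}{266879}$ ($N = 4425330 \cdot \frac{1}{800637} = \frac{1475110}{266879} \approx 5.5273$)
$2545288 + N = 2545288 + \frac{1475110}{266879} = \frac{679285391262}{266879}$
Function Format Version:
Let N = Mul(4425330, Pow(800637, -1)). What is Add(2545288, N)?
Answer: Rational(679285391262, 266879) ≈ 2.5453e+6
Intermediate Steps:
N = Rational(1475110, 266879) (N = Mul(4425330, Rational(1, 800637)) = Rational(1475110, 266879) ≈ 5.5273)
Add(2545288, N) = Add(2545288, Rational(1475110, 266879)) = Rational(679285391262, 266879)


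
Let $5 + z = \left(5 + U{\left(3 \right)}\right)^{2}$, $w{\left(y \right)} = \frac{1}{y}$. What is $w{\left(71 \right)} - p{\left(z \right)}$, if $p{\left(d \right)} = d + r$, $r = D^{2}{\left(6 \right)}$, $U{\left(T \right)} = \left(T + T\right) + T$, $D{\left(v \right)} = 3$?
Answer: $- \frac{14199}{71} \approx -199.99$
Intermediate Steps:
$U{\left(T \right)} = 3 T$ ($U{\left(T \right)} = 2 T + T = 3 T$)
$r = 9$ ($r = 3^{2} = 9$)
$z = 191$ ($z = -5 + \left(5 + 3 \cdot 3\right)^{2} = -5 + \left(5 + 9\right)^{2} = -5 + 14^{2} = -5 + 196 = 191$)
$p{\left(d \right)} = 9 + d$ ($p{\left(d \right)} = d + 9 = 9 + d$)
$w{\left(71 \right)} - p{\left(z \right)} = \frac{1}{71} - \left(9 + 191\right) = \frac{1}{71} - 200 = - \frac{14199}{71}$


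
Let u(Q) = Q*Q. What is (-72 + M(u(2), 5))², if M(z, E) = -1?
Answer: 5329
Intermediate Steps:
u(Q) = Q²
(-72 + M(u(2), 5))² = (-72 - 1)² = (-73)² = 5329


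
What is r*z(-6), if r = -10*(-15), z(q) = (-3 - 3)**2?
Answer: 5400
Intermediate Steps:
z(q) = 36 (z(q) = (-6)**2 = 36)
r = 150
r*z(-6) = 150*36 = 5400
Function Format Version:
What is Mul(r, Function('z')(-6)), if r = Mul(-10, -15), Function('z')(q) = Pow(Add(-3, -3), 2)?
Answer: 5400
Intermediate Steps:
Function('z')(q) = 36 (Function('z')(q) = Pow(-6, 2) = 36)
r = 150
Mul(r, Function('z')(-6)) = Mul(150, 36) = 5400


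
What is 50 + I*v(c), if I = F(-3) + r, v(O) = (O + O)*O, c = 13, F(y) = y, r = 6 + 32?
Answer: 11880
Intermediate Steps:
r = 38
v(O) = 2*O² (v(O) = (2*O)*O = 2*O²)
I = 35 (I = -3 + 38 = 35)
50 + I*v(c) = 50 + 35*(2*13²) = 50 + 35*(2*169) = 50 + 35*338 = 50 + 11830 = 11880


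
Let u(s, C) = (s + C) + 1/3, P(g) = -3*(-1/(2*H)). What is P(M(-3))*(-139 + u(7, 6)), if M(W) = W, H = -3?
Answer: 377/6 ≈ 62.833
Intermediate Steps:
P(g) = -1/2 (P(g) = -3/((-2*(-3))) = -3/6 = -3*1/6 = -1/2)
u(s, C) = 1/3 + C + s (u(s, C) = (C + s) + 1/3 = 1/3 + C + s)
P(M(-3))*(-139 + u(7, 6)) = -(-139 + (1/3 + 6 + 7))/2 = -(-139 + 40/3)/2 = -1/2*(-377/3) = 377/6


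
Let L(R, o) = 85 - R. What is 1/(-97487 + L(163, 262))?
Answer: -1/97565 ≈ -1.0250e-5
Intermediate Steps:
1/(-97487 + L(163, 262)) = 1/(-97487 + (85 - 1*163)) = 1/(-97487 + (85 - 163)) = 1/(-97487 - 78) = 1/(-97565) = -1/97565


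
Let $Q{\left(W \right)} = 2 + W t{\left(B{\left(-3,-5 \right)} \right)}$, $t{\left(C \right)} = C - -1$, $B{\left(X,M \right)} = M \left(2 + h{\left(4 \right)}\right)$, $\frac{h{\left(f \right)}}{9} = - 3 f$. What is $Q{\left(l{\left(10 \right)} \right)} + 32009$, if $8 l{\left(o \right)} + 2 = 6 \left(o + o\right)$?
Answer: $\frac{159373}{4} \approx 39843.0$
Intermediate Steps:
$h{\left(f \right)} = - 27 f$ ($h{\left(f \right)} = 9 \left(- 3 f\right) = - 27 f$)
$l{\left(o \right)} = - \frac{1}{4} + \frac{3 o}{2}$ ($l{\left(o \right)} = - \frac{1}{4} + \frac{6 \left(o + o\right)}{8} = - \frac{1}{4} + \frac{6 \cdot 2 o}{8} = - \frac{1}{4} + \frac{12 o}{8} = - \frac{1}{4} + \frac{3 o}{2}$)
$B{\left(X,M \right)} = - 106 M$ ($B{\left(X,M \right)} = M \left(2 - 108\right) = M \left(-106\right) = - 106 M$)
$t{\left(C \right)} = 1 + C$ ($t{\left(C \right)} = C + 1 = 1 + C$)
$Q{\left(W \right)} = 2 + 531 W$ ($Q{\left(W \right)} = 2 + W \left(1 - -530\right) = 2 + W \left(1 + 530\right) = 2 + W 531 = 2 + 531 W$)
$Q{\left(l{\left(10 \right)} \right)} + 32009 = \left(2 + 531 \left(- \frac{1}{4} + \frac{3}{2} \cdot 10\right)\right) + 32009 = \left(2 + 531 \left(- \frac{1}{4} + 15\right)\right) + 32009 = \left(2 + 531 \cdot \frac{59}{4}\right) + 32009 = \left(2 + \frac{31329}{4}\right) + 32009 = \frac{31337}{4} + 32009 = \frac{159373}{4}$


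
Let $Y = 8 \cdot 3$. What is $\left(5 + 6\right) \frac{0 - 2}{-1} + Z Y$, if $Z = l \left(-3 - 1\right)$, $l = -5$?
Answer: $502$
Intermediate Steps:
$Z = 20$ ($Z = - 5 \left(-3 - 1\right) = \left(-5\right) \left(-4\right) = 20$)
$Y = 24$
$\left(5 + 6\right) \frac{0 - 2}{-1} + Z Y = \left(5 + 6\right) \frac{0 - 2}{-1} + 20 \cdot 24 = 11 \left(\left(-1\right) \left(-2\right)\right) + 480 = 11 \cdot 2 + 480 = 22 + 480 = 502$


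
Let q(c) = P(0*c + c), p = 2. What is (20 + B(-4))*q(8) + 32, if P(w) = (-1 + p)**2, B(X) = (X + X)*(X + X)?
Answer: 116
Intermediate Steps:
B(X) = 4*X**2 (B(X) = (2*X)*(2*X) = 4*X**2)
P(w) = 1 (P(w) = (-1 + 2)**2 = 1**2 = 1)
q(c) = 1
(20 + B(-4))*q(8) + 32 = (20 + 4*(-4)**2)*1 + 32 = (20 + 4*16)*1 + 32 = (20 + 64)*1 + 32 = 84*1 + 32 = 84 + 32 = 116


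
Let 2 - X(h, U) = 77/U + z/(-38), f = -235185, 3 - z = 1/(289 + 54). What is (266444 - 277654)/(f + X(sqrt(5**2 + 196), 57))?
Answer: 109583355/2299043851 ≈ 0.047665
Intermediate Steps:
z = 1028/343 (z = 3 - 1/(289 + 54) = 3 - 1/343 = 1028/343 ≈ 2.9971)
X(h, U) = 13548/6517 - 77/U (X(h, U) = 2 - (77/U + (1028/343)/(-38)) = 2 - (77/U + (1028/343)*(-1/38)) = 2 - (77/U - 514/6517) = 2 - (-514/6517 + 77/U) = 2 + (514/6517 - 77/U) = 13548/6517 - 77/U)
(266444 - 277654)/(f + X(sqrt(5**2 + 196), 57)) = (266444 - 277654)/(-235185 + (13548/6517 - 77/57)) = -11210/(-235185 + (13548/6517 - 77*1/57)) = -11210/(-235185 + (13548/6517 - 77/57)) = -11210/(-235185 + 14233/19551) = -11210/(-4598087702/19551) = -11210*(-19551/4598087702) = 109583355/2299043851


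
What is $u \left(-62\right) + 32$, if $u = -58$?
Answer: $3628$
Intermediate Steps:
$u \left(-62\right) + 32 = \left(-58\right) \left(-62\right) + 32 = 3596 + 32 = 3628$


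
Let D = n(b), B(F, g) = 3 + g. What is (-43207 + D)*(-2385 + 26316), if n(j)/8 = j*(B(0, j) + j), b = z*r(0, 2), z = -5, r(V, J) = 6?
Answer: -706610637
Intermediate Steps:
b = -30 (b = -5*6 = -30)
n(j) = 8*j*(3 + 2*j) (n(j) = 8*(j*((3 + j) + j)) = 8*(j*(3 + 2*j)) = 8*j*(3 + 2*j))
D = 13680 (D = 8*(-30)*(3 + 2*(-30)) = 8*(-30)*(3 - 60) = 8*(-30)*(-57) = 13680)
(-43207 + D)*(-2385 + 26316) = (-43207 + 13680)*(-2385 + 26316) = -29527*23931 = -706610637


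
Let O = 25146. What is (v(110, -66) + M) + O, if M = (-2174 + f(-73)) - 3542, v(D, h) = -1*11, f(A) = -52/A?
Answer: 1417639/73 ≈ 19420.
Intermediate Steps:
v(D, h) = -11
M = -417216/73 (M = (-2174 - 52/(-73)) - 3542 = (-2174 - 52*(-1/73)) - 3542 = (-2174 + 52/73) - 3542 = -158650/73 - 3542 = -417216/73 ≈ -5715.3)
(v(110, -66) + M) + O = (-11 - 417216/73) + 25146 = -418019/73 + 25146 = 1417639/73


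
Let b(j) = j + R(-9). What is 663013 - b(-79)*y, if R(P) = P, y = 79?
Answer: 669965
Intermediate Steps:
b(j) = -9 + j (b(j) = j - 9 = -9 + j)
663013 - b(-79)*y = 663013 - (-9 - 79)*79 = 663013 - (-88)*79 = 663013 - 1*(-6952) = 663013 + 6952 = 669965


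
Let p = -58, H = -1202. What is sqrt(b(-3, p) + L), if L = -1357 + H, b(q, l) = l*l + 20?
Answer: 5*sqrt(33) ≈ 28.723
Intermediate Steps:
b(q, l) = 20 + l**2 (b(q, l) = l**2 + 20 = 20 + l**2)
L = -2559 (L = -1357 - 1202 = -2559)
sqrt(b(-3, p) + L) = sqrt((20 + (-58)**2) - 2559) = sqrt((20 + 3364) - 2559) = sqrt(3384 - 2559) = sqrt(825) = 5*sqrt(33)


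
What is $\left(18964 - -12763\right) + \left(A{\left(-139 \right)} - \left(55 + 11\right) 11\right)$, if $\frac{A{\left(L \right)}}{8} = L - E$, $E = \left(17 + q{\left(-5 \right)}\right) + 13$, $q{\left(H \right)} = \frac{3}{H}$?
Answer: $\frac{148269}{5} \approx 29654.0$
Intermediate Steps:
$E = \frac{147}{5}$ ($E = \left(17 + \frac{3}{-5}\right) + 13 = \left(17 + 3 \left(- \frac{1}{5}\right)\right) + 13 = \left(17 - \frac{3}{5}\right) + 13 = \frac{82}{5} + 13 = \frac{147}{5} \approx 29.4$)
$A{\left(L \right)} = - \frac{1176}{5} + 8 L$ ($A{\left(L \right)} = 8 \left(L - \frac{147}{5}\right) = 8 \left(- \frac{147}{5} + L\right) = - \frac{1176}{5} + 8 L$)
$\left(18964 - -12763\right) + \left(A{\left(-139 \right)} - \left(55 + 11\right) 11\right) = \left(18964 - -12763\right) + \left(\left(- \frac{1176}{5} + 8 \left(-139\right)\right) - \left(55 + 11\right) 11\right) = \left(18964 + 12763\right) - \left(\frac{6736}{5} + 66 \cdot 11\right) = 31727 - \frac{10366}{5} = \frac{148269}{5}$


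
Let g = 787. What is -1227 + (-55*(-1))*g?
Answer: 42058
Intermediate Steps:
-1227 + (-55*(-1))*g = -1227 - 55*(-1)*787 = -1227 + 55*787 = -1227 + 43285 = 42058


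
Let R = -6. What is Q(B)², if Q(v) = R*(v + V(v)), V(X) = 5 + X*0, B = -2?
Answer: 324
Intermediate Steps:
V(X) = 5 (V(X) = 5 + 0 = 5)
Q(v) = -30 - 6*v (Q(v) = -6*(v + 5) = -6*(5 + v) = -30 - 6*v)
Q(B)² = (-30 - 6*(-2))² = (-30 + 12)² = (-18)² = 324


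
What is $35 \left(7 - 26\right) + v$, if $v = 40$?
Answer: $-625$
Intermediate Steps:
$35 \left(7 - 26\right) + v = 35 \left(7 - 26\right) + 40 = 35 \left(-19\right) + 40 = -665 + 40 = -625$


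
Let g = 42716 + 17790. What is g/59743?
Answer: 60506/59743 ≈ 1.0128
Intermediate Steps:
g = 60506
g/59743 = 60506/59743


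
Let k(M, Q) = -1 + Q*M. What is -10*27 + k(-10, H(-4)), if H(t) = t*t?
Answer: -431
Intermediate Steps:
H(t) = t²
k(M, Q) = -1 + M*Q
-10*27 + k(-10, H(-4)) = -10*27 + (-1 - 10*(-4)²) = -270 + (-1 - 10*16) = -270 + (-1 - 160) = -270 - 161 = -431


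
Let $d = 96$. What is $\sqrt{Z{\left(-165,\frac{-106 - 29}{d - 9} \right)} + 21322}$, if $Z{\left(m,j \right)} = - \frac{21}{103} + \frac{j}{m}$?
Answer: $\frac{2 \sqrt{5754661755337}}{32857} \approx 146.02$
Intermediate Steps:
$Z{\left(m,j \right)} = - \frac{21}{103} + \frac{j}{m}$ ($Z{\left(m,j \right)} = \left(-21\right) \frac{1}{103} + \frac{j}{m} = - \frac{21}{103} + \frac{j}{m}$)
$\sqrt{Z{\left(-165,\frac{-106 - 29}{d - 9} \right)} + 21322} = \sqrt{\left(- \frac{21}{103} + \frac{\left(-106 - 29\right) \frac{1}{96 - 9}}{-165}\right) + 21322} = \sqrt{\left(- \frac{21}{103} + - \frac{135}{87} \left(- \frac{1}{165}\right)\right) + 21322} = \sqrt{\left(- \frac{21}{103} + \left(-135\right) \frac{1}{87} \left(- \frac{1}{165}\right)\right) + 21322} = \sqrt{\left(- \frac{21}{103} - - \frac{3}{319}\right) + 21322} = \sqrt{\left(- \frac{21}{103} + \frac{3}{319}\right) + 21322} = \sqrt{- \frac{6390}{32857} + 21322} = \sqrt{\frac{700570564}{32857}} = \frac{2 \sqrt{5754661755337}}{32857}$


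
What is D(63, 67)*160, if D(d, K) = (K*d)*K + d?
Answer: 45259200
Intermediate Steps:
D(d, K) = d + d*K² (D(d, K) = d*K² + d = d + d*K²)
D(63, 67)*160 = (63*(1 + 67²))*160 = (63*(1 + 4489))*160 = (63*4490)*160 = 282870*160 = 45259200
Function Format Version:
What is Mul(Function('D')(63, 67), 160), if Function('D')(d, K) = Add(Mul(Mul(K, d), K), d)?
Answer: 45259200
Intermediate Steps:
Function('D')(d, K) = Add(d, Mul(d, Pow(K, 2))) (Function('D')(d, K) = Add(Mul(d, Pow(K, 2)), d) = Add(d, Mul(d, Pow(K, 2))))
Mul(Function('D')(63, 67), 160) = Mul(Mul(63, Add(1, Pow(67, 2))), 160) = Mul(Mul(63, Add(1, 4489)), 160) = Mul(Mul(63, 4490), 160) = Mul(282870, 160) = 45259200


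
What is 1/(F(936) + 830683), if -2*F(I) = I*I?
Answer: 1/392635 ≈ 2.5469e-6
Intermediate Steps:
F(I) = -I²/2 (F(I) = -I*I/2 = -I²/2)
1/(F(936) + 830683) = 1/(-½*936² + 830683) = 1/(-½*876096 + 830683) = 1/(-438048 + 830683) = 1/392635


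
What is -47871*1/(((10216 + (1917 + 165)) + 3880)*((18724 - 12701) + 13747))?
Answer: -15957/106613020 ≈ -0.00014967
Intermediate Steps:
-47871*1/(((10216 + (1917 + 165)) + 3880)*((18724 - 12701) + 13747)) = -47871*1/((6023 + 13747)*((10216 + 2082) + 3880)) = -47871*1/(19770*(12298 + 3880)) = -47871/(19770*16178) = -47871/319839060 = -47871*1/319839060 = -15957/106613020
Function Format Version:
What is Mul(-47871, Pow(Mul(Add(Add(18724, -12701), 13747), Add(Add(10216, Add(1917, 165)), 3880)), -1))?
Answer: Rational(-15957, 106613020) ≈ -0.00014967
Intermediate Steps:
Mul(-47871, Pow(Mul(Add(Add(18724, -12701), 13747), Add(Add(10216, Add(1917, 165)), 3880)), -1)) = Mul(-47871, Pow(Mul(Add(6023, 13747), Add(Add(10216, 2082), 3880)), -1)) = Mul(-47871, Pow(Mul(19770, Add(12298, 3880)), -1)) = Mul(-47871, Pow(Mul(19770, 16178), -1)) = Mul(-47871, Pow(319839060, -1)) = Mul(-47871, Rational(1, 319839060)) = Rational(-15957, 106613020)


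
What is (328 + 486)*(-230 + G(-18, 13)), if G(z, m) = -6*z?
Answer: -99308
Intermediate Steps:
(328 + 486)*(-230 + G(-18, 13)) = (328 + 486)*(-230 - 6*(-18)) = 814*(-230 + 108) = 814*(-122) = -99308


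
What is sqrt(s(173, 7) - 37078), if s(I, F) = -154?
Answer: 4*I*sqrt(2327) ≈ 192.96*I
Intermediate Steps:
sqrt(s(173, 7) - 37078) = sqrt(-154 - 37078) = sqrt(-37232) = 4*I*sqrt(2327)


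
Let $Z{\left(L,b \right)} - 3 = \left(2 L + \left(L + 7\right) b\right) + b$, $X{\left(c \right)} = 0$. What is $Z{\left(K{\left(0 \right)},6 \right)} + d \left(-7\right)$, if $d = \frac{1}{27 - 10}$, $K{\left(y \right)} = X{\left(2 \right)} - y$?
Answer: $\frac{860}{17} \approx 50.588$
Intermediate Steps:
$K{\left(y \right)} = - y$ ($K{\left(y \right)} = 0 - y = - y$)
$Z{\left(L,b \right)} = 3 + b + 2 L + b \left(7 + L\right)$ ($Z{\left(L,b \right)} = 3 + \left(\left(2 L + \left(L + 7\right) b\right) + b\right) = 3 + \left(\left(2 L + \left(7 + L\right) b\right) + b\right) = 3 + \left(\left(2 L + b \left(7 + L\right)\right) + b\right) = 3 + \left(b + 2 L + b \left(7 + L\right)\right) = 3 + b + 2 L + b \left(7 + L\right)$)
$d = \frac{1}{17} \approx 0.058824$
$Z{\left(K{\left(0 \right)},6 \right)} + d \left(-7\right) = \left(3 + 2 \left(\left(-1\right) 0\right) + 8 \cdot 6 + \left(-1\right) 0 \cdot 6\right) + \frac{1}{17} \left(-7\right) = \left(3 + 2 \cdot 0 + 48 + 0 \cdot 6\right) - \frac{7}{17} = \left(3 + 0 + 48 + 0\right) - \frac{7}{17} = 51 - \frac{7}{17} = \frac{860}{17}$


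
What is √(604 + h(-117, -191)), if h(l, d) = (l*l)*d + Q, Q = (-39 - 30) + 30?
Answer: I*√2614034 ≈ 1616.8*I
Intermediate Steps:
Q = -39 (Q = -69 + 30 = -39)
h(l, d) = -39 + d*l² (h(l, d) = (l*l)*d - 39 = l²*d - 39 = d*l² - 39 = -39 + d*l²)
√(604 + h(-117, -191)) = √(604 + (-39 - 191*(-117)²)) = √(604 + (-39 - 191*13689)) = √(604 + (-39 - 2614599)) = √(604 - 2614638) = √(-2614034) = I*√2614034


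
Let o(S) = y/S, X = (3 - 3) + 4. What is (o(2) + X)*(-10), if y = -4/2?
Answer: -30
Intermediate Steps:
y = -2 (y = -4*1/2 = -2)
X = 4 (X = 0 + 4 = 4)
o(S) = -2/S
(o(2) + X)*(-10) = (-2/2 + 4)*(-10) = (-2*1/2 + 4)*(-10) = (-1 + 4)*(-10) = 3*(-10) = -30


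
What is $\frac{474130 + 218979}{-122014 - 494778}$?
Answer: $- \frac{693109}{616792} \approx -1.1237$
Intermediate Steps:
$\frac{474130 + 218979}{-122014 - 494778} = \frac{693109}{-616792} = 693109 \left(- \frac{1}{616792}\right) = - \frac{693109}{616792}$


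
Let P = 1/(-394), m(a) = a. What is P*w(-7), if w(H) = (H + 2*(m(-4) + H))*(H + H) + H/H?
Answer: -407/394 ≈ -1.0330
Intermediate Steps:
P = -1/394 ≈ -0.0025381
w(H) = 1 + 2*H*(-8 + 3*H) (w(H) = (H + 2*(-4 + H))*(H + H) + H/H = (H + (-8 + 2*H))*(2*H) + 1 = (-8 + 3*H)*(2*H) + 1 = 2*H*(-8 + 3*H) + 1 = 1 + 2*H*(-8 + 3*H))
P*w(-7) = -(1 - 16*(-7) + 6*(-7)**2)/394 = -(1 + 112 + 6*49)/394 = -(1 + 112 + 294)/394 = -1/394*407 = -407/394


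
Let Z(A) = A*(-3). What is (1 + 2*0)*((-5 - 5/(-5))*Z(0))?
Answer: 0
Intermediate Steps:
Z(A) = -3*A
(1 + 2*0)*((-5 - 5/(-5))*Z(0)) = (1 + 2*0)*((-5 - 5/(-5))*(-3*0)) = (1 + 0)*((-5 - 5*(-⅕))*0) = 1*((-5 + 1)*0) = 1*(-4*0) = 1*0 = 0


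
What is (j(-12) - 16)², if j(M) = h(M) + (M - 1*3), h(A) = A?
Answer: 1849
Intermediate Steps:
j(M) = -3 + 2*M (j(M) = M + (M - 1*3) = M + (M - 3) = M + (-3 + M) = -3 + 2*M)
(j(-12) - 16)² = ((-3 + 2*(-12)) - 16)² = ((-3 - 24) - 16)² = (-27 - 16)² = (-43)² = 1849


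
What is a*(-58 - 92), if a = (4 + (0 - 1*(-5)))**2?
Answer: -12150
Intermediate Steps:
a = 81 (a = (4 + (0 + 5))**2 = (4 + 5)**2 = 9**2 = 81)
a*(-58 - 92) = 81*(-58 - 92) = 81*(-150) = -12150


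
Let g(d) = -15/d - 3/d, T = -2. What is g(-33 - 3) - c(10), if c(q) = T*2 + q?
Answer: -11/2 ≈ -5.5000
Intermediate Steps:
g(d) = -18/d
c(q) = -4 + q (c(q) = -2*2 + q = -4 + q)
g(-33 - 3) - c(10) = -18/(-33 - 3) - (-4 + 10) = -18/(-36) - 1*6 = -18*(-1/36) - 6 = ½ - 6 = -11/2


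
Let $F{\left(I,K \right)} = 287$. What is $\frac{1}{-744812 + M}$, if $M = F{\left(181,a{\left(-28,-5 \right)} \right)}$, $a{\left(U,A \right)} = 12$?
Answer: $- \frac{1}{744525} \approx -1.3431 \cdot 10^{-6}$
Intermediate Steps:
$M = 287$
$\frac{1}{-744812 + M} = \frac{1}{-744812 + 287} = \frac{1}{-744525} = - \frac{1}{744525}$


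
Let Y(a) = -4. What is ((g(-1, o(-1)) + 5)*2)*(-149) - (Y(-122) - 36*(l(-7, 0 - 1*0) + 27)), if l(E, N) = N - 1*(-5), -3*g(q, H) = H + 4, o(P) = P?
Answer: -36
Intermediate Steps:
g(q, H) = -4/3 - H/3 (g(q, H) = -(H + 4)/3 = -(4 + H)/3 = -4/3 - H/3)
l(E, N) = 5 + N (l(E, N) = N + 5 = 5 + N)
((g(-1, o(-1)) + 5)*2)*(-149) - (Y(-122) - 36*(l(-7, 0 - 1*0) + 27)) = (((-4/3 - ⅓*(-1)) + 5)*2)*(-149) - (-4 - 36*((5 + (0 - 1*0)) + 27)) = (((-4/3 + ⅓) + 5)*2)*(-149) - (-4 - 36*((5 + (0 + 0)) + 27)) = ((-1 + 5)*2)*(-149) - (-4 - 36*((5 + 0) + 27)) = (4*2)*(-149) - (-4 - 36*(5 + 27)) = 8*(-149) - (-4 - 36*32) = -1192 - (-4 - 1152) = -1192 - 1*(-1156) = -1192 + 1156 = -36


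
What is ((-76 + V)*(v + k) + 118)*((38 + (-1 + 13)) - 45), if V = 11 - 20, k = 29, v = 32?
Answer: -25335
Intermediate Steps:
V = -9
((-76 + V)*(v + k) + 118)*((38 + (-1 + 13)) - 45) = ((-76 - 9)*(32 + 29) + 118)*((38 + (-1 + 13)) - 45) = (-85*61 + 118)*((38 + 12) - 45) = (-5185 + 118)*(50 - 45) = -5067*5 = -25335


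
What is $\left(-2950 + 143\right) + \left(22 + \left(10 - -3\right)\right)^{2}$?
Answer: $-1582$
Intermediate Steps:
$\left(-2950 + 143\right) + \left(22 + \left(10 - -3\right)\right)^{2} = -2807 + \left(22 + \left(10 + 3\right)\right)^{2} = -2807 + \left(22 + 13\right)^{2} = -2807 + 35^{2} = -2807 + 1225 = -1582$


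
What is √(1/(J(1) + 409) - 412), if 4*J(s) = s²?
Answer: 2*I*√276014570/1637 ≈ 20.298*I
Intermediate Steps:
J(s) = s²/4
√(1/(J(1) + 409) - 412) = √(1/((¼)*1² + 409) - 412) = √(1/((¼)*1 + 409) - 412) = √(1/(¼ + 409) - 412) = √(1/(1637/4) - 412) = √(4/1637 - 412) = √(-674440/1637) = 2*I*√276014570/1637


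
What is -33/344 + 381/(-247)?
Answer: -139215/84968 ≈ -1.6384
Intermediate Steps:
-33/344 + 381/(-247) = -33*1/344 + 381*(-1/247) = -33/344 - 381/247 = -139215/84968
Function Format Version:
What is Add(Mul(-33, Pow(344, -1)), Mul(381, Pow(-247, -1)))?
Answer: Rational(-139215, 84968) ≈ -1.6384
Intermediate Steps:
Add(Mul(-33, Pow(344, -1)), Mul(381, Pow(-247, -1))) = Add(Mul(-33, Rational(1, 344)), Mul(381, Rational(-1, 247))) = Add(Rational(-33, 344), Rational(-381, 247)) = Rational(-139215, 84968)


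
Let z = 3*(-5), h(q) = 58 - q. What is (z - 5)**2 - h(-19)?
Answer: 323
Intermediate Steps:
z = -15
(z - 5)**2 - h(-19) = (-15 - 5)**2 - (58 - 1*(-19)) = (-20)**2 - (58 + 19) = 400 - 1*77 = 400 - 77 = 323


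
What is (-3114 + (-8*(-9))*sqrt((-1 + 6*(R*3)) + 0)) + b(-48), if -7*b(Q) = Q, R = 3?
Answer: -21750/7 + 72*sqrt(53) ≈ -2583.0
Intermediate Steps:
b(Q) = -Q/7
(-3114 + (-8*(-9))*sqrt((-1 + 6*(R*3)) + 0)) + b(-48) = (-3114 + (-8*(-9))*sqrt((-1 + 6*(3*3)) + 0)) - 1/7*(-48) = (-3114 + 72*sqrt((-1 + 6*9) + 0)) + 48/7 = (-3114 + 72*sqrt((-1 + 54) + 0)) + 48/7 = (-3114 + 72*sqrt(53 + 0)) + 48/7 = (-3114 + 72*sqrt(53)) + 48/7 = -21750/7 + 72*sqrt(53)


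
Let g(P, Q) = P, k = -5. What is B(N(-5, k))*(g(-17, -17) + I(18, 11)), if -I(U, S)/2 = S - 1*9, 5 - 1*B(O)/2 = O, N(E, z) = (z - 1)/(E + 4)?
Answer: 42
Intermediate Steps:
N(E, z) = (-1 + z)/(4 + E)
B(O) = 10 - 2*O
I(U, S) = 18 - 2*S (I(U, S) = -2*(S - 1*9) = -2*(S - 9) = -2*(-9 + S) = 18 - 2*S)
B(N(-5, k))*(g(-17, -17) + I(18, 11)) = (10 - 2*(-1 - 5)/(4 - 5))*(-17 + (18 - 2*11)) = (10 - 2*(-6)/(-1))*(-17 + (18 - 22)) = (10 - (-2)*(-6))*(-17 - 4) = (10 - 2*6)*(-21) = (10 - 12)*(-21) = -2*(-21) = 42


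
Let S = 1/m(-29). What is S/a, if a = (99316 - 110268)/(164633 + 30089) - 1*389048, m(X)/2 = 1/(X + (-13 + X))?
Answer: 6912631/75756215608 ≈ 9.1248e-5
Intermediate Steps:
m(X) = 2/(-13 + 2*X) (m(X) = 2/(X + (-13 + X)) = 2/(-13 + 2*X))
S = -71/2 (S = 1/(2/(-13 + 2*(-29))) = 1/(2/(-13 - 58)) = 1/(2/(-71)) = 1/(2*(-1/71)) = 1/(-2/71) = -71/2 ≈ -35.500)
a = -37878107804/97361 (a = -10952/194722 - 389048 = -10952*1/194722 - 389048 = -5476/97361 - 389048 = -37878107804/97361 ≈ -3.8905e+5)
S/a = -71/(2*(-37878107804/97361)) = -71/2*(-97361/37878107804) = 6912631/75756215608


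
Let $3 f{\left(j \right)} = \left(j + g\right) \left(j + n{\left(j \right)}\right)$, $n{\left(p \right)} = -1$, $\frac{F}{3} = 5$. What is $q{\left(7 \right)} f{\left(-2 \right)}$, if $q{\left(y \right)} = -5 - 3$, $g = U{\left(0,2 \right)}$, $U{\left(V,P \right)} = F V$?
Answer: $-16$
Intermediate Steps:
$F = 15$ ($F = 3 \cdot 5 = 15$)
$U{\left(V,P \right)} = 15 V$
$g = 0$ ($g = 15 \cdot 0 = 0$)
$f{\left(j \right)} = \frac{j \left(-1 + j\right)}{3}$ ($f{\left(j \right)} = \frac{\left(j + 0\right) \left(j - 1\right)}{3} = \frac{j \left(-1 + j\right)}{3}$)
$q{\left(y \right)} = -8$
$q{\left(7 \right)} f{\left(-2 \right)} = - 8 \cdot \frac{1}{3} \left(-2\right) \left(-1 - 2\right) = - 8 \cdot \frac{1}{3} \left(-2\right) \left(-3\right) = \left(-8\right) 2 = -16$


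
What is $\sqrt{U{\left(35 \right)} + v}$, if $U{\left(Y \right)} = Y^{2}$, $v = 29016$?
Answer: $\sqrt{30241} \approx 173.9$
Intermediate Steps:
$\sqrt{U{\left(35 \right)} + v} = \sqrt{35^{2} + 29016} = \sqrt{1225 + 29016} = \sqrt{30241}$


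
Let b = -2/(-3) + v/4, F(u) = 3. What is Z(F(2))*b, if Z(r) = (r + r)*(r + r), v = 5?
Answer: 69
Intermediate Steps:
b = 23/12 (b = -2/(-3) + 5/4 = -2*(-⅓) + 5*(¼) = ⅔ + 5/4 = 23/12 ≈ 1.9167)
Z(r) = 4*r² (Z(r) = (2*r)*(2*r) = 4*r²)
Z(F(2))*b = (4*3²)*(23/12) = (4*9)*(23/12) = 36*(23/12) = 69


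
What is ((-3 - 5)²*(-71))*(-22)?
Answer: 99968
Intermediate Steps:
((-3 - 5)²*(-71))*(-22) = ((-8)²*(-71))*(-22) = (64*(-71))*(-22) = -4544*(-22) = 99968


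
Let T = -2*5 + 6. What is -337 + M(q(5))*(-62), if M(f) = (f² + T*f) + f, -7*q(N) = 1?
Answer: -17877/49 ≈ -364.84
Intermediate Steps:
T = -4 (T = -10 + 6 = -4)
q(N) = -⅐ (q(N) = -⅐*1 = -⅐)
M(f) = f² - 3*f (M(f) = (f² - 4*f) + f = f² - 3*f)
-337 + M(q(5))*(-62) = -337 - (-3 - ⅐)/7*(-62) = -337 - ⅐*(-22/7)*(-62) = -337 + (22/49)*(-62) = -337 - 1364/49 = -17877/49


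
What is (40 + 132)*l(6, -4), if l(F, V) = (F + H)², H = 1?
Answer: 8428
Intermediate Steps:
l(F, V) = (1 + F)² (l(F, V) = (F + 1)² = (1 + F)²)
(40 + 132)*l(6, -4) = (40 + 132)*(1 + 6)² = 172*7² = 172*49 = 8428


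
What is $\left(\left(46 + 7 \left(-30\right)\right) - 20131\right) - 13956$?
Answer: $-34251$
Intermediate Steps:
$\left(\left(46 + 7 \left(-30\right)\right) - 20131\right) - 13956 = \left(\left(46 - 210\right) - 20131\right) - 13956 = \left(-164 - 20131\right) - 13956 = -20295 - 13956 = -34251$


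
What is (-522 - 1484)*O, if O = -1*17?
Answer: 34102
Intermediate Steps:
O = -17
(-522 - 1484)*O = (-522 - 1484)*(-17) = -2006*(-17) = 34102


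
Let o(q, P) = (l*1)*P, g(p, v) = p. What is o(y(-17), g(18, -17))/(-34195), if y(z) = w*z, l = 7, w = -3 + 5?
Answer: -18/4885 ≈ -0.0036847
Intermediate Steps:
w = 2
y(z) = 2*z
o(q, P) = 7*P (o(q, P) = (7*1)*P = 7*P)
o(y(-17), g(18, -17))/(-34195) = (7*18)/(-34195) = 126*(-1/34195) = -18/4885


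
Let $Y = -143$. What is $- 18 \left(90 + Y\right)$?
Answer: $954$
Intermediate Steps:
$- 18 \left(90 + Y\right) = - 18 \left(90 - 143\right) = \left(-18\right) \left(-53\right) = 954$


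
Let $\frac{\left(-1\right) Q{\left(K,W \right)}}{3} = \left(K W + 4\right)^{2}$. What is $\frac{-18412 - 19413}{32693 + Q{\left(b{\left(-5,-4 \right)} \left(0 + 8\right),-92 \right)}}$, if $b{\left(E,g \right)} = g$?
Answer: $\frac{37825}{26039419} \approx 0.0014526$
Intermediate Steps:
$Q{\left(K,W \right)} = - 3 \left(4 + K W\right)^{2}$ ($Q{\left(K,W \right)} = - 3 \left(K W + 4\right)^{2} = - 3 \left(4 + K W\right)^{2}$)
$\frac{-18412 - 19413}{32693 + Q{\left(b{\left(-5,-4 \right)} \left(0 + 8\right),-92 \right)}} = \frac{-18412 - 19413}{32693 - 3 \left(4 + - 4 \left(0 + 8\right) \left(-92\right)\right)^{2}} = - \frac{37825}{32693 - 3 \left(4 + \left(-4\right) 8 \left(-92\right)\right)^{2}} = - \frac{37825}{32693 - 3 \left(4 - -2944\right)^{2}} = - \frac{37825}{32693 - 3 \left(4 + 2944\right)^{2}} = - \frac{37825}{32693 - 3 \cdot 2948^{2}} = - \frac{37825}{32693 - 26072112} = - \frac{37825}{-26039419} = \left(-37825\right) \left(- \frac{1}{26039419}\right) = \frac{37825}{26039419}$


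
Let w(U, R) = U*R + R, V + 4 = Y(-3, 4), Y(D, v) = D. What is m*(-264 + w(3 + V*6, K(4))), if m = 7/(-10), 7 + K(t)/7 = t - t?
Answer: -5593/5 ≈ -1118.6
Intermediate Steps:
K(t) = -49 (K(t) = -49 + 7*(t - t) = -49 + 7*0 = -49 + 0 = -49)
V = -7 (V = -4 - 3 = -7)
w(U, R) = R + R*U (w(U, R) = R*U + R = R + R*U)
m = -7/10 (m = 7*(-⅒) = -7/10 ≈ -0.70000)
m*(-264 + w(3 + V*6, K(4))) = -7*(-264 - 49*(1 + (3 - 7*6)))/10 = -7*(-264 - 49*(1 + (3 - 42)))/10 = -7*(-264 - 49*(1 - 39))/10 = -7*(-264 - 49*(-38))/10 = -7*(-264 + 1862)/10 = -7/10*1598 = -5593/5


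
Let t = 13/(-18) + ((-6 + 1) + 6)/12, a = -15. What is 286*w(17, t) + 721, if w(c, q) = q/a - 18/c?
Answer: 1975343/4590 ≈ 430.36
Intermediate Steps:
t = -23/36 (t = 13*(-1/18) + (-5 + 6)*(1/12) = -13/18 + 1*(1/12) = -13/18 + 1/12 = -23/36 ≈ -0.63889)
w(c, q) = -18/c - q/15 (w(c, q) = q/(-15) - 18/c = q*(-1/15) - 18/c = -q/15 - 18/c = -18/c - q/15)
286*w(17, t) + 721 = 286*(-18/17 - 1/15*(-23/36)) + 721 = 286*(-18*1/17 + 23/540) + 721 = 286*(-18/17 + 23/540) + 721 = 286*(-9329/9180) + 721 = -1334047/4590 + 721 = 1975343/4590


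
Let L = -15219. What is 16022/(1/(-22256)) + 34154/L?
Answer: -5426876767562/15219 ≈ -3.5659e+8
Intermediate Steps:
16022/(1/(-22256)) + 34154/L = 16022/(1/(-22256)) + 34154/(-15219) = 16022/(-1/22256) + 34154*(-1/15219) = 16022*(-22256) - 34154/15219 = -356585632 - 34154/15219 = -5426876767562/15219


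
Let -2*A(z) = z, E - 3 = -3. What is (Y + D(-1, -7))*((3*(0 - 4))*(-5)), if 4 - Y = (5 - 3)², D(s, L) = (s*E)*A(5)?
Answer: 0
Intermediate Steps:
E = 0 (E = 3 - 3 = 0)
A(z) = -z/2
D(s, L) = 0 (D(s, L) = (s*0)*(-½*5) = 0*(-5/2) = 0)
Y = 0 (Y = 4 - (5 - 3)² = 4 - 1*2² = 4 - 1*4 = 4 - 4 = 0)
(Y + D(-1, -7))*((3*(0 - 4))*(-5)) = (0 + 0)*((3*(0 - 4))*(-5)) = 0*((3*(-4))*(-5)) = 0*(-12*(-5)) = 0*60 = 0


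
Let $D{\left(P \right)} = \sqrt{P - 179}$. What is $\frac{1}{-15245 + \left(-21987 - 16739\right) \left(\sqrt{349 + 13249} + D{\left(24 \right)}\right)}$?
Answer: $- \frac{1}{15245 + 38726 \sqrt{13598} + 38726 i \sqrt{155}} \approx -2.1823 \cdot 10^{-7} + 2.322 \cdot 10^{-8} i$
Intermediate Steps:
$D{\left(P \right)} = \sqrt{-179 + P}$
$\frac{1}{-15245 + \left(-21987 - 16739\right) \left(\sqrt{349 + 13249} + D{\left(24 \right)}\right)} = \frac{1}{-15245 + \left(-21987 - 16739\right) \left(\sqrt{349 + 13249} + \sqrt{-179 + 24}\right)} = \frac{1}{-15245 - 38726 \left(\sqrt{13598} + \sqrt{-155}\right)} = \frac{1}{-15245 - 38726 \left(\sqrt{13598} + i \sqrt{155}\right)} = \frac{1}{-15245 - \left(38726 \sqrt{13598} + 38726 i \sqrt{155}\right)} = \frac{1}{-15245 - 38726 \sqrt{13598} - 38726 i \sqrt{155}}$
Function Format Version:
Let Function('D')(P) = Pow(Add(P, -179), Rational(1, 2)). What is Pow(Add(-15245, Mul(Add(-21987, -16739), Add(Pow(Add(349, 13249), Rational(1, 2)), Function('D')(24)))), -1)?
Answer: Mul(-1, Pow(Add(15245, Mul(38726, Pow(13598, Rational(1, 2))), Mul(38726, I, Pow(155, Rational(1, 2)))), -1)) ≈ Add(-2.1823e-7, Mul(2.3220e-8, I))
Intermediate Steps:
Function('D')(P) = Pow(Add(-179, P), Rational(1, 2))
Pow(Add(-15245, Mul(Add(-21987, -16739), Add(Pow(Add(349, 13249), Rational(1, 2)), Function('D')(24)))), -1) = Pow(Add(-15245, Mul(Add(-21987, -16739), Add(Pow(Add(349, 13249), Rational(1, 2)), Pow(Add(-179, 24), Rational(1, 2))))), -1) = Pow(Add(-15245, Mul(-38726, Add(Pow(13598, Rational(1, 2)), Pow(-155, Rational(1, 2))))), -1) = Pow(Add(-15245, Mul(-38726, Add(Pow(13598, Rational(1, 2)), Mul(I, Pow(155, Rational(1, 2)))))), -1) = Pow(Add(-15245, Add(Mul(-38726, Pow(13598, Rational(1, 2))), Mul(-38726, I, Pow(155, Rational(1, 2))))), -1) = Pow(Add(-15245, Mul(-38726, Pow(13598, Rational(1, 2))), Mul(-38726, I, Pow(155, Rational(1, 2)))), -1)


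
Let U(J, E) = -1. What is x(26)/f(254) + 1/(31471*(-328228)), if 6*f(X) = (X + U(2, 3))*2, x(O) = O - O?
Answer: -1/10329663388 ≈ -9.6809e-11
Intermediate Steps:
x(O) = 0
f(X) = -1/3 + X/3 (f(X) = ((X - 1)*2)/6 = ((-1 + X)*2)/6 = (-2 + 2*X)/6 = -1/3 + X/3)
x(26)/f(254) + 1/(31471*(-328228)) = 0/(-1/3 + (1/3)*254) + 1/(31471*(-328228)) = 0/(-1/3 + 254/3) + (1/31471)*(-1/328228) = 0/(253/3) - 1/10329663388 = 0*(3/253) - 1/10329663388 = 0 - 1/10329663388 = -1/10329663388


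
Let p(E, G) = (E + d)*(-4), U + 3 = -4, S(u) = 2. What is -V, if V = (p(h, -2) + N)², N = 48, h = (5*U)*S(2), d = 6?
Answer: -92416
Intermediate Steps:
U = -7 (U = -3 - 4 = -7)
h = -70 (h = (5*(-7))*2 = -35*2 = -70)
p(E, G) = -24 - 4*E (p(E, G) = (E + 6)*(-4) = (6 + E)*(-4) = -24 - 4*E)
V = 92416 (V = ((-24 - 4*(-70)) + 48)² = ((-24 + 280) + 48)² = (256 + 48)² = 304² = 92416)
-V = -1*92416 = -92416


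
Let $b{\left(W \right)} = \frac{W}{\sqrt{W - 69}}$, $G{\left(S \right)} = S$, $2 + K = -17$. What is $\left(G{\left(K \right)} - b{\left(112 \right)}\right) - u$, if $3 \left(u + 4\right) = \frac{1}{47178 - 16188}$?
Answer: $- \frac{1394551}{92970} - \frac{112 \sqrt{43}}{43} \approx -32.08$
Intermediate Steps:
$K = -19$ ($K = -2 - 17 = -19$)
$b{\left(W \right)} = \frac{W}{\sqrt{-69 + W}}$
$u = - \frac{371879}{92970}$ ($u = -4 + \frac{1}{3 \left(47178 - 16188\right)} = -4 + \frac{1}{3 \cdot 30990} = -4 + \frac{1}{3} \cdot \frac{1}{30990} = -4 + \frac{1}{92970} = - \frac{371879}{92970} \approx -4.0$)
$\left(G{\left(K \right)} - b{\left(112 \right)}\right) - u = \left(-19 - \frac{112}{\sqrt{-69 + 112}}\right) - - \frac{371879}{92970} = \left(-19 - \frac{112}{\sqrt{43}}\right) + \frac{371879}{92970} = \left(-19 - 112 \frac{\sqrt{43}}{43}\right) + \frac{371879}{92970} = \left(-19 - \frac{112 \sqrt{43}}{43}\right) + \frac{371879}{92970} = - \frac{1394551}{92970} - \frac{112 \sqrt{43}}{43}$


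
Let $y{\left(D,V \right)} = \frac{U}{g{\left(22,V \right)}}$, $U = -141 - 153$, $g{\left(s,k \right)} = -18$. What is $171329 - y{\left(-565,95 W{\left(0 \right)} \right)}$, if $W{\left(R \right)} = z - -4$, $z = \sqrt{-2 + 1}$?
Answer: $\frac{513938}{3} \approx 1.7131 \cdot 10^{5}$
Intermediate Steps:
$z = i$ ($z = \sqrt{-1} = i \approx 1.0 i$)
$W{\left(R \right)} = 4 + i$ ($W{\left(R \right)} = i - -4 = i + 4 = 4 + i$)
$U = -294$ ($U = -141 - 153 = -294$)
$y{\left(D,V \right)} = \frac{49}{3}$ ($y{\left(D,V \right)} = - \frac{294}{-18} = \left(-294\right) \left(- \frac{1}{18}\right) = \frac{49}{3}$)
$171329 - y{\left(-565,95 W{\left(0 \right)} \right)} = 171329 - \frac{49}{3} = \frac{513938}{3}$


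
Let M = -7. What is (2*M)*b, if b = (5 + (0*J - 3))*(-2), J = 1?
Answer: 56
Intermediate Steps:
b = -4 (b = (5 + (0*1 - 3))*(-2) = (5 + (0 - 3))*(-2) = (5 - 3)*(-2) = 2*(-2) = -4)
(2*M)*b = (2*(-7))*(-4) = -14*(-4) = 56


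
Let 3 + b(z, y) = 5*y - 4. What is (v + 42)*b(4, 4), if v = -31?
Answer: 143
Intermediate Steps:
b(z, y) = -7 + 5*y (b(z, y) = -3 + (5*y - 4) = -3 + (-4 + 5*y) = -7 + 5*y)
(v + 42)*b(4, 4) = (-31 + 42)*(-7 + 5*4) = 11*(-7 + 20) = 11*13 = 143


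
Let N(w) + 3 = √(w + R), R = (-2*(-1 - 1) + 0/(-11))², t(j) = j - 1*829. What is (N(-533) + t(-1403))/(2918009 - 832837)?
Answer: -2235/2085172 + I*√517/2085172 ≈ -0.0010719 + 1.0904e-5*I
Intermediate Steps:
t(j) = -829 + j (t(j) = j - 829 = -829 + j)
R = 16 (R = (-2*(-2) + 0*(-1/11))² = (4 + 0)² = 4² = 16)
N(w) = -3 + √(16 + w) (N(w) = -3 + √(w + 16) = -3 + √(16 + w))
(N(-533) + t(-1403))/(2918009 - 832837) = ((-3 + √(16 - 533)) + (-829 - 1403))/(2918009 - 832837) = ((-3 + √(-517)) - 2232)/2085172 = ((-3 + I*√517) - 2232)*(1/2085172) = (-2235 + I*√517)*(1/2085172) = -2235/2085172 + I*√517/2085172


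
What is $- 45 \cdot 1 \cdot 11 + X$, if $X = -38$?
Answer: $-533$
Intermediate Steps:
$- 45 \cdot 1 \cdot 11 + X = - 45 \cdot 1 \cdot 11 - 38 = \left(-45\right) 11 - 38 = -495 - 38 = -533$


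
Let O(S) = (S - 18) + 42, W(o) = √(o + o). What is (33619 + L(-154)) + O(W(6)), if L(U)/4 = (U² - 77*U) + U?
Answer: 175323 + 2*√3 ≈ 1.7533e+5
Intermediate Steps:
W(o) = √2*√o (W(o) = √(2*o) = √2*√o)
O(S) = 24 + S (O(S) = (-18 + S) + 42 = 24 + S)
L(U) = -304*U + 4*U² (L(U) = 4*((U² - 77*U) + U) = 4*(U² - 76*U) = -304*U + 4*U²)
(33619 + L(-154)) + O(W(6)) = (33619 + 4*(-154)*(-76 - 154)) + (24 + √2*√6) = (33619 + 4*(-154)*(-230)) + (24 + 2*√3) = (33619 + 141680) + (24 + 2*√3) = 175299 + (24 + 2*√3) = 175323 + 2*√3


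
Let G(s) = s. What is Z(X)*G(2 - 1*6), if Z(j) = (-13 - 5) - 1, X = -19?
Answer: 76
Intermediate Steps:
Z(j) = -19 (Z(j) = -18 - 1 = -19)
Z(X)*G(2 - 1*6) = -19*(2 - 1*6) = -19*(2 - 6) = -19*(-4) = 76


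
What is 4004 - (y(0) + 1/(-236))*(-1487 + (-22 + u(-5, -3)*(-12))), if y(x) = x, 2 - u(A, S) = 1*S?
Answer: 943375/236 ≈ 3997.4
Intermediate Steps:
u(A, S) = 2 - S
4004 - (y(0) + 1/(-236))*(-1487 + (-22 + u(-5, -3)*(-12))) = 4004 - (0 + 1/(-236))*(-1487 + (-22 + (2 - 1*(-3))*(-12))) = 4004 - (0 - 1/236)*(-1487 + (-22 + (2 + 3)*(-12))) = 4004 - (-1)*(-1487 + (-22 + 5*(-12)))/236 = 4004 - (-1)*(-1487 + (-22 - 60))/236 = 4004 - (-1)*(-1487 - 82)/236 = 4004 - (-1)*(-1569)/236 = 4004 - 1*1569/236 = 4004 - 1569/236 = 943375/236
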